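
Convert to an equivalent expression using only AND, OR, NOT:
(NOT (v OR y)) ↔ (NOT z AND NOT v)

((NOT (v OR y)) AND (NOT z AND NOT v)) OR ((v OR y) AND NOT (NOT z AND NOT v))
(Biconditional = both true or both false)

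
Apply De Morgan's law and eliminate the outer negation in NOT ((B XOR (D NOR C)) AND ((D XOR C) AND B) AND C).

NOT (B XOR (D NOR C)) OR NOT ((D XOR C) AND B) OR NOT C
De Morgan's: NOT(AND of terms) = OR of negations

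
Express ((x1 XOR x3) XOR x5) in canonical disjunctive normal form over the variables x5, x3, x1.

(NOT x5 AND NOT x3 AND x1) OR (NOT x5 AND x3 AND NOT x1) OR (x5 AND NOT x3 AND NOT x1) OR (x5 AND x3 AND x1)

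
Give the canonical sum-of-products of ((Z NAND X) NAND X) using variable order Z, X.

Σm(0, 2, 3) = (NOT Z AND NOT X) OR (Z AND NOT X) OR (Z AND X)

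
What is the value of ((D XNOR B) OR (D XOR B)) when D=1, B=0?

Substituting: ((1 XNOR 0) OR (1 XOR 0))
= 1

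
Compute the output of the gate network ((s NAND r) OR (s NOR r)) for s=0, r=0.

Substituting: ((0 NAND 0) OR (0 NOR 0))
= 1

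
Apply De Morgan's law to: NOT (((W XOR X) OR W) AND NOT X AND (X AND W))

NOT ((W XOR X) OR W) OR X OR NOT (X AND W)
De Morgan's: NOT(AND of terms) = OR of negations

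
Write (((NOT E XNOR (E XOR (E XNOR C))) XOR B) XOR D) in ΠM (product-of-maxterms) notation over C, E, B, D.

ΠM(1, 2, 4, 7, 8, 11, 13, 14) = (C OR E OR B OR NOT D) AND (C OR E OR NOT B OR D) AND (C OR NOT E OR B OR D) AND (C OR NOT E OR NOT B OR NOT D) AND (NOT C OR E OR B OR D) AND (NOT C OR E OR NOT B OR NOT D) AND (NOT C OR NOT E OR B OR NOT D) AND (NOT C OR NOT E OR NOT B OR D)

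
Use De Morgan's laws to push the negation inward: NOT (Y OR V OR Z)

NOT Y AND NOT V AND NOT Z
De Morgan's: NOT(OR of terms) = AND of negations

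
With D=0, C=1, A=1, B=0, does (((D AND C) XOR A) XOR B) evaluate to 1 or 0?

Substituting: (((0 AND 1) XOR 1) XOR 0)
= 1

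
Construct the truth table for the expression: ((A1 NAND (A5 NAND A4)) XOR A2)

A2 | A4 | A5 | A1 | Output
--------------------------
0 | 0 | 0 | 0 | 1
0 | 0 | 0 | 1 | 0
0 | 0 | 1 | 0 | 1
0 | 0 | 1 | 1 | 0
0 | 1 | 0 | 0 | 1
0 | 1 | 0 | 1 | 0
0 | 1 | 1 | 0 | 1
0 | 1 | 1 | 1 | 1
1 | 0 | 0 | 0 | 0
1 | 0 | 0 | 1 | 1
1 | 0 | 1 | 0 | 0
1 | 0 | 1 | 1 | 1
1 | 1 | 0 | 0 | 0
1 | 1 | 0 | 1 | 1
1 | 1 | 1 | 0 | 0
1 | 1 | 1 | 1 | 0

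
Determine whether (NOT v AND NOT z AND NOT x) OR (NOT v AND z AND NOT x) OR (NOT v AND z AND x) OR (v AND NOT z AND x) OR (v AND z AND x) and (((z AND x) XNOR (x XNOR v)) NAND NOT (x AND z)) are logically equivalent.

Yes, they are equivalent — the two output columns agree on all 8 assignments:
v | z | x | Expression 1 | Expression 2
---------------------------------------
0 | 0 | 0 | 1 | 1
0 | 0 | 1 | 0 | 0
0 | 1 | 0 | 1 | 1
0 | 1 | 1 | 1 | 1
1 | 0 | 0 | 0 | 0
1 | 0 | 1 | 1 | 1
1 | 1 | 0 | 0 | 0
1 | 1 | 1 | 1 | 1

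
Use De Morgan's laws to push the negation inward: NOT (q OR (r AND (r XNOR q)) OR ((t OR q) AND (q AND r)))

NOT q AND NOT (r AND (r XNOR q)) AND NOT ((t OR q) AND (q AND r))
De Morgan's: NOT(OR of terms) = AND of negations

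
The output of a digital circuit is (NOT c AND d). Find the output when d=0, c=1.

Substituting: (NOT 1 AND 0)
= 0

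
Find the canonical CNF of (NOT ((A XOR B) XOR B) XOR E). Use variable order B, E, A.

(B OR E OR NOT A) AND (B OR NOT E OR A) AND (NOT B OR E OR NOT A) AND (NOT B OR NOT E OR A)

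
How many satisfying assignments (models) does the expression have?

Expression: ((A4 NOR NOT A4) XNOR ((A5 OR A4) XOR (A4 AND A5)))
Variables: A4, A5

Satisfying assignments: (0,0), (1,1)
Count: 2 out of 4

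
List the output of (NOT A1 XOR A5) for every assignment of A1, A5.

A1 | A5 | Output
----------------
0 | 0 | 1
0 | 1 | 0
1 | 0 | 0
1 | 1 | 1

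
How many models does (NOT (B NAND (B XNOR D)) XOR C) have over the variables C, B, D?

Satisfying assignments: (0,1,1), (1,0,0), (1,0,1), (1,1,0)
Count: 4 out of 8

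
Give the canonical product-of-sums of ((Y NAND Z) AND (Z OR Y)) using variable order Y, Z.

ΠM(0, 3) = (Y OR Z) AND (NOT Y OR NOT Z)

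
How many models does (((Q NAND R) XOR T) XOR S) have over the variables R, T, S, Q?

Satisfying assignments: (0,0,0,0), (0,0,0,1), (0,1,1,0), (0,1,1,1), (1,0,0,0), (1,0,1,1), (1,1,0,1), (1,1,1,0)
Count: 8 out of 16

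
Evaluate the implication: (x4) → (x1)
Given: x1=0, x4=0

Antecedent (x4) = 0; consequent (x1) = 0.
0 → 0 = 1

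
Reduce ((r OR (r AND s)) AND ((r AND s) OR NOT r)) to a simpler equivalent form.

By distribution ((E OR v) AND (E OR NOT v) = E):
= (r AND s)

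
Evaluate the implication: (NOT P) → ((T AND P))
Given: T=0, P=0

Antecedent (NOT P) = 1; consequent ((T AND P)) = 0.
1 → 0 = 0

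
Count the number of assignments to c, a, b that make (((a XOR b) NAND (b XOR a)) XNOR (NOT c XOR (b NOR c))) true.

Satisfying assignments: (0,1,0), (0,1,1), (1,0,1), (1,1,0)
Count: 4 out of 8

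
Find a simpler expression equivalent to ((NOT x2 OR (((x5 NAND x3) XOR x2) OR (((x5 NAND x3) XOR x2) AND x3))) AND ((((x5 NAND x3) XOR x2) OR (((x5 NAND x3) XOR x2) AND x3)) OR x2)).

By distribution ((E OR v) AND (E OR NOT v) = E) then absorption (E OR (E AND v) = E):
= ((x5 NAND x3) XOR x2)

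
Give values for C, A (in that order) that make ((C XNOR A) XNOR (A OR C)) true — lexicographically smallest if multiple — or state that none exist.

C=1, A=1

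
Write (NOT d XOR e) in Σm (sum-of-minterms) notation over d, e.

Σm(0, 3) = (NOT d AND NOT e) OR (d AND e)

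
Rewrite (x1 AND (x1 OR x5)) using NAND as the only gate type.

((x1 NAND ((x1 NAND x1) NAND (x5 NAND x5))) NAND (x1 NAND ((x1 NAND x1) NAND (x5 NAND x5))))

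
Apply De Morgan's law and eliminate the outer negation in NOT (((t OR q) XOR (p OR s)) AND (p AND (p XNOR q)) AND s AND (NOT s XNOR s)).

NOT ((t OR q) XOR (p OR s)) OR NOT (p AND (p XNOR q)) OR NOT s OR NOT (NOT s XNOR s)
De Morgan's: NOT(AND of terms) = OR of negations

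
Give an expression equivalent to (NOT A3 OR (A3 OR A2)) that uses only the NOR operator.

(((A3 NOR A3) NOR ((A3 NOR A2) NOR (A3 NOR A2))) NOR ((A3 NOR A3) NOR ((A3 NOR A2) NOR (A3 NOR A2))))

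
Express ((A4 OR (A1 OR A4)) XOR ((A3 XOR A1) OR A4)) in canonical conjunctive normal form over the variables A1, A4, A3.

(A1 OR A4 OR A3) AND (A1 OR NOT A4 OR A3) AND (A1 OR NOT A4 OR NOT A3) AND (NOT A1 OR A4 OR A3) AND (NOT A1 OR NOT A4 OR A3) AND (NOT A1 OR NOT A4 OR NOT A3)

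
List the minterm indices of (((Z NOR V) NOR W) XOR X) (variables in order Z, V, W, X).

Σm(1, 3, 4, 7, 8, 11, 12, 15) = (NOT Z AND NOT V AND NOT W AND X) OR (NOT Z AND NOT V AND W AND X) OR (NOT Z AND V AND NOT W AND NOT X) OR (NOT Z AND V AND W AND X) OR (Z AND NOT V AND NOT W AND NOT X) OR (Z AND NOT V AND W AND X) OR (Z AND V AND NOT W AND NOT X) OR (Z AND V AND W AND X)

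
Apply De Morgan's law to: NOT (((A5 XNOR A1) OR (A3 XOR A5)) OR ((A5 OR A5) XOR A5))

NOT ((A5 XNOR A1) OR (A3 XOR A5)) AND NOT ((A5 OR A5) XOR A5)
De Morgan's: NOT(OR of terms) = AND of negations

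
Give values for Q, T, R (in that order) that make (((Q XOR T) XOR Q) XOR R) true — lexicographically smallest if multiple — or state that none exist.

Q=0, T=0, R=1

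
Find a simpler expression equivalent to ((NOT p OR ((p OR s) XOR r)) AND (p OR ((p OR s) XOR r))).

By distribution ((E OR v) AND (E OR NOT v) = E):
= ((p OR s) XOR r)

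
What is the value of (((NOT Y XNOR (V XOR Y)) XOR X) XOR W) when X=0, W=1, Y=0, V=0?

Substituting: (((NOT 0 XNOR (0 XOR 0)) XOR 0) XOR 1)
= 1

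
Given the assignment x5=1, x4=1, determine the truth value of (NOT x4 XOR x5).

Substituting: (NOT 1 XOR 1)
= 1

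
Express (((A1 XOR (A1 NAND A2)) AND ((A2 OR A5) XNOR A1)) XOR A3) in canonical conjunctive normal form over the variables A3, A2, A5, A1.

(A3 OR A2 OR A5 OR NOT A1) AND (A3 OR A2 OR NOT A5 OR A1) AND (A3 OR A2 OR NOT A5 OR NOT A1) AND (A3 OR NOT A2 OR A5 OR A1) AND (A3 OR NOT A2 OR NOT A5 OR A1) AND (NOT A3 OR A2 OR A5 OR A1) AND (NOT A3 OR NOT A2 OR A5 OR NOT A1) AND (NOT A3 OR NOT A2 OR NOT A5 OR NOT A1)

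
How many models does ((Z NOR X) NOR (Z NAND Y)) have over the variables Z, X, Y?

Satisfying assignments: (1,0,1), (1,1,1)
Count: 2 out of 8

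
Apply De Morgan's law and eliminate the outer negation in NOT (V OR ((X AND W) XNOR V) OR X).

NOT V AND NOT ((X AND W) XNOR V) AND NOT X
De Morgan's: NOT(OR of terms) = AND of negations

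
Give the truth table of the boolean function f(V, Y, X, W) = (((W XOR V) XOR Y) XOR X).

V | Y | X | W | Output
----------------------
0 | 0 | 0 | 0 | 0
0 | 0 | 0 | 1 | 1
0 | 0 | 1 | 0 | 1
0 | 0 | 1 | 1 | 0
0 | 1 | 0 | 0 | 1
0 | 1 | 0 | 1 | 0
0 | 1 | 1 | 0 | 0
0 | 1 | 1 | 1 | 1
1 | 0 | 0 | 0 | 1
1 | 0 | 0 | 1 | 0
1 | 0 | 1 | 0 | 0
1 | 0 | 1 | 1 | 1
1 | 1 | 0 | 0 | 0
1 | 1 | 0 | 1 | 1
1 | 1 | 1 | 0 | 1
1 | 1 | 1 | 1 | 0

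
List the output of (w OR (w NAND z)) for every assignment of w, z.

w | z | Output
--------------
0 | 0 | 1
0 | 1 | 1
1 | 0 | 1
1 | 1 | 1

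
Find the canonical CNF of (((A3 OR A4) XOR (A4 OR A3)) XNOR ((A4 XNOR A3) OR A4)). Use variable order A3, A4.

(A3 OR A4) AND (A3 OR NOT A4) AND (NOT A3 OR NOT A4)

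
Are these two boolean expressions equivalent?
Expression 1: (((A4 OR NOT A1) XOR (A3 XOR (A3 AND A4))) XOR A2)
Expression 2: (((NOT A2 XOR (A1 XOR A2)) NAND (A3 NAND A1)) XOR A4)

No. Counterexample: with A3=0, A1=0, A4=0, A2=0, Expression 1 = 1 but Expression 2 = 0.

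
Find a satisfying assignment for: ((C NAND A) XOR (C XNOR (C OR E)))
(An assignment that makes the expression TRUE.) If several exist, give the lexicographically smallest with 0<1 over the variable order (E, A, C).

E=0, A=1, C=1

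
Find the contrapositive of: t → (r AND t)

Contrapositive: NOT (r AND t) → NOT t
Note: A statement and its contrapositive are logically equivalent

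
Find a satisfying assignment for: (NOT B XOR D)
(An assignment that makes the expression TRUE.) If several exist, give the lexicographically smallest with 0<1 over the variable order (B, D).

B=0, D=0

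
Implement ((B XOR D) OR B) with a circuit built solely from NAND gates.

((((B NAND (B NAND D)) NAND (D NAND (B NAND D))) NAND ((B NAND (B NAND D)) NAND (D NAND (B NAND D)))) NAND (B NAND B))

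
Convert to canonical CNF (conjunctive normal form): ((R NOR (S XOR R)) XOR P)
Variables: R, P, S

(R OR P OR NOT S) AND (R OR NOT P OR S) AND (NOT R OR P OR S) AND (NOT R OR P OR NOT S)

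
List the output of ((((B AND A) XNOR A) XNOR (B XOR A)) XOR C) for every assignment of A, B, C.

A | B | C | Output
------------------
0 | 0 | 0 | 0
0 | 0 | 1 | 1
0 | 1 | 0 | 1
0 | 1 | 1 | 0
1 | 0 | 0 | 0
1 | 0 | 1 | 1
1 | 1 | 0 | 0
1 | 1 | 1 | 1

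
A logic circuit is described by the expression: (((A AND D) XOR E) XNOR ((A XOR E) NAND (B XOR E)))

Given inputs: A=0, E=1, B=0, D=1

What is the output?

Substituting: (((0 AND 1) XOR 1) XNOR ((0 XOR 1) NAND (0 XOR 1)))
= 0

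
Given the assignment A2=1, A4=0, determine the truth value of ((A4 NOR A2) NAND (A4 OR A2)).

Substituting: ((0 NOR 1) NAND (0 OR 1))
= 1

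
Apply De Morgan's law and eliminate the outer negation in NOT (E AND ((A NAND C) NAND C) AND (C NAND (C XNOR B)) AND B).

NOT E OR NOT ((A NAND C) NAND C) OR NOT (C NAND (C XNOR B)) OR NOT B
De Morgan's: NOT(AND of terms) = OR of negations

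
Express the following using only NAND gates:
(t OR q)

((t NAND t) NAND (q NAND q))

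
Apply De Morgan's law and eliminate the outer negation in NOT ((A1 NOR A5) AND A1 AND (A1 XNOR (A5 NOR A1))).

NOT (A1 NOR A5) OR NOT A1 OR NOT (A1 XNOR (A5 NOR A1))
De Morgan's: NOT(AND of terms) = OR of negations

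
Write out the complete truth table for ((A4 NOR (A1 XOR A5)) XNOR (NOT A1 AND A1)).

A5 | A4 | A1 | Output
---------------------
0 | 0 | 0 | 0
0 | 0 | 1 | 1
0 | 1 | 0 | 1
0 | 1 | 1 | 1
1 | 0 | 0 | 1
1 | 0 | 1 | 0
1 | 1 | 0 | 1
1 | 1 | 1 | 1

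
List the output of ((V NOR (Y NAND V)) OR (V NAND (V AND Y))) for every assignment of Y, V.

Y | V | Output
--------------
0 | 0 | 1
0 | 1 | 1
1 | 0 | 1
1 | 1 | 0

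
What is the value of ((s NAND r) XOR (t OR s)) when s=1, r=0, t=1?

Substituting: ((1 NAND 0) XOR (1 OR 1))
= 0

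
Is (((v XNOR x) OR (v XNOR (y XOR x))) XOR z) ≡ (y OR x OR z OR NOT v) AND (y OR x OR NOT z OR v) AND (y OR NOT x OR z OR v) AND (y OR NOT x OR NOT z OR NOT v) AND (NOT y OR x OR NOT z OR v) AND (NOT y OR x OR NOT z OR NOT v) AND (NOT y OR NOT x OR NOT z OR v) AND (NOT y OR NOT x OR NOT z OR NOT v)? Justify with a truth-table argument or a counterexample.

Yes, they are equivalent — the two output columns agree on all 16 assignments:
y | x | z | v | Expression 1 | Expression 2
-------------------------------------------
0 | 0 | 0 | 0 | 1 | 1
0 | 0 | 0 | 1 | 0 | 0
0 | 0 | 1 | 0 | 0 | 0
0 | 0 | 1 | 1 | 1 | 1
0 | 1 | 0 | 0 | 0 | 0
0 | 1 | 0 | 1 | 1 | 1
0 | 1 | 1 | 0 | 1 | 1
0 | 1 | 1 | 1 | 0 | 0
1 | 0 | 0 | 0 | 1 | 1
1 | 0 | 0 | 1 | 1 | 1
1 | 0 | 1 | 0 | 0 | 0
1 | 0 | 1 | 1 | 0 | 0
1 | 1 | 0 | 0 | 1 | 1
1 | 1 | 0 | 1 | 1 | 1
1 | 1 | 1 | 0 | 0 | 0
1 | 1 | 1 | 1 | 0 | 0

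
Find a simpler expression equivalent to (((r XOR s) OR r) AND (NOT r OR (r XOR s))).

By distribution ((E OR v) AND (E OR NOT v) = E):
= (r XOR s)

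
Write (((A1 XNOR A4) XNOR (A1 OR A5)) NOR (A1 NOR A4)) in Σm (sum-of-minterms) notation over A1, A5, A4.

Σm(3, 4, 6) = (NOT A1 AND A5 AND A4) OR (A1 AND NOT A5 AND NOT A4) OR (A1 AND A5 AND NOT A4)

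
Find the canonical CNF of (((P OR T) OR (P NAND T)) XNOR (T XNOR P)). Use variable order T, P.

(T OR NOT P) AND (NOT T OR P)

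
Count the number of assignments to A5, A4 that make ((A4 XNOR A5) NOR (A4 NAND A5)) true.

No assignment satisfies the expression.
Count: 0 out of 4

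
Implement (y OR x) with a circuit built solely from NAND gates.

((y NAND y) NAND (x NAND x))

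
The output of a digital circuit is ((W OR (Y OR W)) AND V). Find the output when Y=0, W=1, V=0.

Substituting: ((1 OR (0 OR 1)) AND 0)
= 0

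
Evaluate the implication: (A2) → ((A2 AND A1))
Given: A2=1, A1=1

Antecedent (A2) = 1; consequent ((A2 AND A1)) = 1.
1 → 1 = 1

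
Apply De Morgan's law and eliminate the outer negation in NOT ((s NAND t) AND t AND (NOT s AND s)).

NOT (s NAND t) OR NOT t OR NOT (NOT s AND s)
De Morgan's: NOT(AND of terms) = OR of negations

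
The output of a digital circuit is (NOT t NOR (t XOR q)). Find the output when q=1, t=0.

Substituting: (NOT 0 NOR (0 XOR 1))
= 0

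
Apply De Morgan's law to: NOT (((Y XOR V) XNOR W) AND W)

NOT ((Y XOR V) XNOR W) OR NOT W
De Morgan's: NOT(AND of terms) = OR of negations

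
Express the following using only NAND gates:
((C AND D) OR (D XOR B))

((((C NAND D) NAND (C NAND D)) NAND ((C NAND D) NAND (C NAND D))) NAND (((D NAND (D NAND B)) NAND (B NAND (D NAND B))) NAND ((D NAND (D NAND B)) NAND (B NAND (D NAND B)))))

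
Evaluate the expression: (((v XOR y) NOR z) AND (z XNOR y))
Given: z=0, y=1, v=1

Substituting: (((1 XOR 1) NOR 0) AND (0 XNOR 1))
= 0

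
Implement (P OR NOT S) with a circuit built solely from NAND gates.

((P NAND P) NAND ((S NAND S) NAND (S NAND S)))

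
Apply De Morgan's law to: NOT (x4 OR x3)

NOT x4 AND NOT x3
De Morgan's: NOT(OR of terms) = AND of negations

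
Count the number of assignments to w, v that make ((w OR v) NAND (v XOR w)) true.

Satisfying assignments: (0,0), (1,1)
Count: 2 out of 4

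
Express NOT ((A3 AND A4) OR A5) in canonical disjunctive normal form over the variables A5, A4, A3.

(NOT A5 AND NOT A4 AND NOT A3) OR (NOT A5 AND NOT A4 AND A3) OR (NOT A5 AND A4 AND NOT A3)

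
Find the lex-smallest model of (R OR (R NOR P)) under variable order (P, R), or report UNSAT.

P=0, R=0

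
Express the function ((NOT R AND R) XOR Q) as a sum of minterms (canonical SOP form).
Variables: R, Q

Σm(1, 3) = (NOT R AND Q) OR (R AND Q)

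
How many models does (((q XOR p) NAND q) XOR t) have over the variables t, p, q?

Satisfying assignments: (0,0,0), (0,1,0), (0,1,1), (1,0,1)
Count: 4 out of 8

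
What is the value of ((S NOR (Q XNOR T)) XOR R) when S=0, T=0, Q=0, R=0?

Substituting: ((0 NOR (0 XNOR 0)) XOR 0)
= 0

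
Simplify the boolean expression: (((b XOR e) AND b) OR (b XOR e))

By absorption (E OR (E AND v) = E):
= (b XOR e)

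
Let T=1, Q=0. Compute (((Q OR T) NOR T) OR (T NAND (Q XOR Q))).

Substituting: (((0 OR 1) NOR 1) OR (1 NAND (0 XOR 0)))
= 1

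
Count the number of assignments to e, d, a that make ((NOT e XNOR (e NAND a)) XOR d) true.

Satisfying assignments: (0,0,0), (0,0,1), (1,0,1), (1,1,0)
Count: 4 out of 8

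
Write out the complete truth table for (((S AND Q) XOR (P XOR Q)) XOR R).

P | Q | R | S | Output
----------------------
0 | 0 | 0 | 0 | 0
0 | 0 | 0 | 1 | 0
0 | 0 | 1 | 0 | 1
0 | 0 | 1 | 1 | 1
0 | 1 | 0 | 0 | 1
0 | 1 | 0 | 1 | 0
0 | 1 | 1 | 0 | 0
0 | 1 | 1 | 1 | 1
1 | 0 | 0 | 0 | 1
1 | 0 | 0 | 1 | 1
1 | 0 | 1 | 0 | 0
1 | 0 | 1 | 1 | 0
1 | 1 | 0 | 0 | 0
1 | 1 | 0 | 1 | 1
1 | 1 | 1 | 0 | 1
1 | 1 | 1 | 1 | 0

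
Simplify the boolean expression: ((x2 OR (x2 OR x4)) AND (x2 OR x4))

By absorption (E AND (E OR v) = E):
= (x2 OR x4)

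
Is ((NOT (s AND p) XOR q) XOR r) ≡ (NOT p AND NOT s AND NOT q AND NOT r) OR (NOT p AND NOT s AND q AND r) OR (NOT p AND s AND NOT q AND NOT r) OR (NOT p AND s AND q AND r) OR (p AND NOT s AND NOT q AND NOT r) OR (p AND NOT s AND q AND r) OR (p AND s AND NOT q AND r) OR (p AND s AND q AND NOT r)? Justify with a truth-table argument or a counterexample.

Yes, they are equivalent — the two output columns agree on all 16 assignments:
p | s | q | r | Expression 1 | Expression 2
-------------------------------------------
0 | 0 | 0 | 0 | 1 | 1
0 | 0 | 0 | 1 | 0 | 0
0 | 0 | 1 | 0 | 0 | 0
0 | 0 | 1 | 1 | 1 | 1
0 | 1 | 0 | 0 | 1 | 1
0 | 1 | 0 | 1 | 0 | 0
0 | 1 | 1 | 0 | 0 | 0
0 | 1 | 1 | 1 | 1 | 1
1 | 0 | 0 | 0 | 1 | 1
1 | 0 | 0 | 1 | 0 | 0
1 | 0 | 1 | 0 | 0 | 0
1 | 0 | 1 | 1 | 1 | 1
1 | 1 | 0 | 0 | 0 | 0
1 | 1 | 0 | 1 | 1 | 1
1 | 1 | 1 | 0 | 1 | 1
1 | 1 | 1 | 1 | 0 | 0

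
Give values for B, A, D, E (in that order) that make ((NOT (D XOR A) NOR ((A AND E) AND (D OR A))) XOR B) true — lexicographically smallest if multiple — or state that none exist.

B=0, A=0, D=1, E=0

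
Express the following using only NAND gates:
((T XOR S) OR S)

((((T NAND (T NAND S)) NAND (S NAND (T NAND S))) NAND ((T NAND (T NAND S)) NAND (S NAND (T NAND S)))) NAND (S NAND S))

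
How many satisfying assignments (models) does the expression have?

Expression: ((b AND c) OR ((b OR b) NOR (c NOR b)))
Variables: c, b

Satisfying assignments: (1,0), (1,1)
Count: 2 out of 4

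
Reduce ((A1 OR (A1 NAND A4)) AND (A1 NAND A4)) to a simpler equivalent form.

By absorption (E AND (E OR v) = E):
= (A1 NAND A4)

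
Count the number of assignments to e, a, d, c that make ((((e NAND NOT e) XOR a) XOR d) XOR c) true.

Satisfying assignments: (0,0,0,0), (0,0,1,1), (0,1,0,1), (0,1,1,0), (1,0,0,0), (1,0,1,1), (1,1,0,1), (1,1,1,0)
Count: 8 out of 16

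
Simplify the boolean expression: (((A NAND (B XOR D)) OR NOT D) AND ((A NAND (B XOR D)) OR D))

By distribution ((E OR v) AND (E OR NOT v) = E):
= (A NAND (B XOR D))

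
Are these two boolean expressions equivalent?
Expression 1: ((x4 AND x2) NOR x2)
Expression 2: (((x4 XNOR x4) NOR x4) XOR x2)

No. Counterexample: with x4=0, x2=0, Expression 1 = 1 but Expression 2 = 0.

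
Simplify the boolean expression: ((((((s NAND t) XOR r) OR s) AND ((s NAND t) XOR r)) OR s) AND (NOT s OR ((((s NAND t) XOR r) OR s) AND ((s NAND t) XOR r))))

By distribution ((E OR v) AND (E OR NOT v) = E) then absorption (E AND (E OR v) = E):
= ((s NAND t) XOR r)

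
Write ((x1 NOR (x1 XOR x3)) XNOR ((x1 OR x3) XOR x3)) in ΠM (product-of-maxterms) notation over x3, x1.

ΠM(0, 1) = (x3 OR x1) AND (x3 OR NOT x1)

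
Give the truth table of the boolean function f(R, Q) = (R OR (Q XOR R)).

R | Q | Output
--------------
0 | 0 | 0
0 | 1 | 1
1 | 0 | 1
1 | 1 | 1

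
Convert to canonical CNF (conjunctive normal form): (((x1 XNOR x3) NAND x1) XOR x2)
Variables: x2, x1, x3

(x2 OR NOT x1 OR NOT x3) AND (NOT x2 OR x1 OR x3) AND (NOT x2 OR x1 OR NOT x3) AND (NOT x2 OR NOT x1 OR x3)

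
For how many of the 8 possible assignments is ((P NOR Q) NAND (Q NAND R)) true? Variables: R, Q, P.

Satisfying assignments: (0,0,1), (0,1,0), (0,1,1), (1,0,1), (1,1,0), (1,1,1)
Count: 6 out of 8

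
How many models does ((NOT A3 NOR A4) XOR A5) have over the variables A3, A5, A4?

Satisfying assignments: (0,1,0), (0,1,1), (1,0,0), (1,1,1)
Count: 4 out of 8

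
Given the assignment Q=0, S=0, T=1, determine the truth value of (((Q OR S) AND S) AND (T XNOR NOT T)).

Substituting: (((0 OR 0) AND 0) AND (1 XNOR NOT 1))
= 0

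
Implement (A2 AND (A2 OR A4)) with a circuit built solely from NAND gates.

((A2 NAND ((A2 NAND A2) NAND (A4 NAND A4))) NAND (A2 NAND ((A2 NAND A2) NAND (A4 NAND A4))))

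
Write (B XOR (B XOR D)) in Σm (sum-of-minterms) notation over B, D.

Σm(1, 3) = (NOT B AND D) OR (B AND D)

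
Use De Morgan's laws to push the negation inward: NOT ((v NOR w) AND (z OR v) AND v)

NOT (v NOR w) OR NOT (z OR v) OR NOT v
De Morgan's: NOT(AND of terms) = OR of negations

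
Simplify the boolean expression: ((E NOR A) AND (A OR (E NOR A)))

By absorption (E AND (E OR v) = E):
= (E NOR A)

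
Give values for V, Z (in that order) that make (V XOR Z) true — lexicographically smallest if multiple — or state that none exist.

V=0, Z=1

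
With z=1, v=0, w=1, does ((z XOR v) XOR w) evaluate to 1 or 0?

Substituting: ((1 XOR 0) XOR 1)
= 0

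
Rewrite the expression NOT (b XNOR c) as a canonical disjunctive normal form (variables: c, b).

(NOT c AND b) OR (c AND NOT b)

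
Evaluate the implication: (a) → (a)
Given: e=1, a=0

Antecedent (a) = 0; consequent (a) = 0.
0 → 0 = 1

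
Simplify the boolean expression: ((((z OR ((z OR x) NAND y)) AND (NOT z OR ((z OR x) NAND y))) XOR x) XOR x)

By XOR self-cancellation ((E XOR v) XOR v = E) then distribution ((E OR v) AND (E OR NOT v) = E):
= ((z OR x) NAND y)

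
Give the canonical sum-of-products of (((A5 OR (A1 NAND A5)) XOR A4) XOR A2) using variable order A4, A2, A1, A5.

Σm(0, 1, 2, 3, 12, 13, 14, 15) = (NOT A4 AND NOT A2 AND NOT A1 AND NOT A5) OR (NOT A4 AND NOT A2 AND NOT A1 AND A5) OR (NOT A4 AND NOT A2 AND A1 AND NOT A5) OR (NOT A4 AND NOT A2 AND A1 AND A5) OR (A4 AND A2 AND NOT A1 AND NOT A5) OR (A4 AND A2 AND NOT A1 AND A5) OR (A4 AND A2 AND A1 AND NOT A5) OR (A4 AND A2 AND A1 AND A5)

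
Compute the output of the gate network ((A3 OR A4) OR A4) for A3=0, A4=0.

Substituting: ((0 OR 0) OR 0)
= 0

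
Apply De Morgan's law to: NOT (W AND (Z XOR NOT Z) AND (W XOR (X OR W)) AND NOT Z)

NOT W OR NOT (Z XOR NOT Z) OR NOT (W XOR (X OR W)) OR Z
De Morgan's: NOT(AND of terms) = OR of negations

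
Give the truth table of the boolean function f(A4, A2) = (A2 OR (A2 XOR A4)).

A4 | A2 | Output
----------------
0 | 0 | 0
0 | 1 | 1
1 | 0 | 1
1 | 1 | 1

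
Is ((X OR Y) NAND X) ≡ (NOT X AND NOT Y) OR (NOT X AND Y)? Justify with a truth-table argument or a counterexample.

Yes, they are equivalent — the two output columns agree on all 4 assignments:
X | Y | Expression 1 | Expression 2
-----------------------------------
0 | 0 | 1 | 1
0 | 1 | 1 | 1
1 | 0 | 0 | 0
1 | 1 | 0 | 0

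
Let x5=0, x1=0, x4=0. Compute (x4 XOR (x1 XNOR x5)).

Substituting: (0 XOR (0 XNOR 0))
= 1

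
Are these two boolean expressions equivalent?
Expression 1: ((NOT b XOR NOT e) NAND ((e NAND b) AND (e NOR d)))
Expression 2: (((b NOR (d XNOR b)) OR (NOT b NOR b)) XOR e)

No. Counterexample: with b=0, d=0, e=0, Expression 1 = 1 but Expression 2 = 0.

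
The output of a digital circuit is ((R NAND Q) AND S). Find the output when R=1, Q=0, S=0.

Substituting: ((1 NAND 0) AND 0)
= 0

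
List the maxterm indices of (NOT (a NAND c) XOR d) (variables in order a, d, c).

ΠM(0, 1, 4, 7) = (a OR d OR c) AND (a OR d OR NOT c) AND (NOT a OR d OR c) AND (NOT a OR NOT d OR NOT c)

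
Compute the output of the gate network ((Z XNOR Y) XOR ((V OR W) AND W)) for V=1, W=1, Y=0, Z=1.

Substituting: ((1 XNOR 0) XOR ((1 OR 1) AND 1))
= 1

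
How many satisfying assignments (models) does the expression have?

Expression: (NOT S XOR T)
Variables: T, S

Satisfying assignments: (0,0), (1,1)
Count: 2 out of 4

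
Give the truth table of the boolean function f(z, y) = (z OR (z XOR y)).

z | y | Output
--------------
0 | 0 | 0
0 | 1 | 1
1 | 0 | 1
1 | 1 | 1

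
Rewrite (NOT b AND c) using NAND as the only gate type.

(((b NAND b) NAND c) NAND ((b NAND b) NAND c))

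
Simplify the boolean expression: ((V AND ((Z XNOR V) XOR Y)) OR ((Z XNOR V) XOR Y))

By absorption (E OR (E AND v) = E):
= ((Z XNOR V) XOR Y)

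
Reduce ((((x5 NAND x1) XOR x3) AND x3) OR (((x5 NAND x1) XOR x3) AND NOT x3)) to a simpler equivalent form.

By distribution ((E AND v) OR (E AND NOT v) = E):
= ((x5 NAND x1) XOR x3)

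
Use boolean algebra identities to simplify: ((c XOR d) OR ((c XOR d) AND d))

By absorption (E OR (E AND v) = E):
= (c XOR d)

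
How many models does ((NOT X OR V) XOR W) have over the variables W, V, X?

Satisfying assignments: (0,0,0), (0,1,0), (0,1,1), (1,0,1)
Count: 4 out of 8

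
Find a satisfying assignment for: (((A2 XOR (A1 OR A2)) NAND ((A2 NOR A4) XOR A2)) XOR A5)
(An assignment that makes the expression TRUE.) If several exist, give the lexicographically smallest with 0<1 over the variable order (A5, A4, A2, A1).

A5=0, A4=0, A2=0, A1=0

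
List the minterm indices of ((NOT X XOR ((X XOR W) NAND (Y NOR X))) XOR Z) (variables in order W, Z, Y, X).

Σm(1, 3, 4, 6, 8, 9, 11, 14) = (NOT W AND NOT Z AND NOT Y AND X) OR (NOT W AND NOT Z AND Y AND X) OR (NOT W AND Z AND NOT Y AND NOT X) OR (NOT W AND Z AND Y AND NOT X) OR (W AND NOT Z AND NOT Y AND NOT X) OR (W AND NOT Z AND NOT Y AND X) OR (W AND NOT Z AND Y AND X) OR (W AND Z AND Y AND NOT X)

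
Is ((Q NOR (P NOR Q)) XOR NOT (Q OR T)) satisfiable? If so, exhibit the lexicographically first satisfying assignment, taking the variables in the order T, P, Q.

T=0, P=0, Q=0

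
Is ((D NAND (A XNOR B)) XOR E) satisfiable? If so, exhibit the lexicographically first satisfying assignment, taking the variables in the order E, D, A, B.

E=0, D=0, A=0, B=0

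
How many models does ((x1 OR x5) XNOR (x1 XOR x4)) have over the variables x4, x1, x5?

Satisfying assignments: (0,0,0), (0,1,0), (0,1,1), (1,0,1)
Count: 4 out of 8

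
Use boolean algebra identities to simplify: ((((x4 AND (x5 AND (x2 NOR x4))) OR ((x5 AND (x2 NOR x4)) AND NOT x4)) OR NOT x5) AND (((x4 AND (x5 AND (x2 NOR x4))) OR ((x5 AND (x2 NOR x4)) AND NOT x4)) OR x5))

By distribution ((E OR v) AND (E OR NOT v) = E) then distribution ((E AND v) OR (E AND NOT v) = E):
= (x5 AND (x2 NOR x4))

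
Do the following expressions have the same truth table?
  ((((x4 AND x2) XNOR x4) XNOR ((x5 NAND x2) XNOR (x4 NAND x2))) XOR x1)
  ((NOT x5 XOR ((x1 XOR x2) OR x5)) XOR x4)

No. Counterexample: with x5=0, x2=1, x4=0, x1=0, Expression 1 = 1 but Expression 2 = 0.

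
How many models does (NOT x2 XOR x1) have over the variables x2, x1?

Satisfying assignments: (0,0), (1,1)
Count: 2 out of 4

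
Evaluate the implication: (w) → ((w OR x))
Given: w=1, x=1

Antecedent (w) = 1; consequent ((w OR x)) = 1.
1 → 1 = 1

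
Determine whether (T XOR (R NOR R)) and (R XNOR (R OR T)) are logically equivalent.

No. Counterexample: with R=1, T=0, Expression 1 = 0 but Expression 2 = 1.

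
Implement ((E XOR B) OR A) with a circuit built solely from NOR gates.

((((((E NOR B) NOR (E NOR B)) NOR ((E NOR B) NOR (E NOR B))) NOR ((((E NOR E) NOR (B NOR B)) NOR ((E NOR E) NOR (B NOR B))) NOR (((E NOR E) NOR (B NOR B)) NOR ((E NOR E) NOR (B NOR B))))) NOR A) NOR (((((E NOR B) NOR (E NOR B)) NOR ((E NOR B) NOR (E NOR B))) NOR ((((E NOR E) NOR (B NOR B)) NOR ((E NOR E) NOR (B NOR B))) NOR (((E NOR E) NOR (B NOR B)) NOR ((E NOR E) NOR (B NOR B))))) NOR A))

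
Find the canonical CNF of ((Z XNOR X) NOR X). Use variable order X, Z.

(X OR Z) AND (NOT X OR Z) AND (NOT X OR NOT Z)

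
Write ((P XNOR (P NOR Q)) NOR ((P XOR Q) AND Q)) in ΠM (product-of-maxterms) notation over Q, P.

ΠM(2) = (NOT Q OR P)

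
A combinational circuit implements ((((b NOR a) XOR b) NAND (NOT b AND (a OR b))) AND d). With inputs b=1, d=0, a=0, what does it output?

Substituting: ((((1 NOR 0) XOR 1) NAND (NOT 1 AND (0 OR 1))) AND 0)
= 0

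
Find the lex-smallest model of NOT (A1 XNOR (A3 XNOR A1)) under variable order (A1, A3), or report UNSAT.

A1=0, A3=0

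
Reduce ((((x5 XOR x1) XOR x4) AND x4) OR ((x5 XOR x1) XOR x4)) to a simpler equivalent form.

By absorption (E OR (E AND v) = E):
= ((x5 XOR x1) XOR x4)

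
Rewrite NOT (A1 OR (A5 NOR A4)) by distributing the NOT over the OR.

NOT A1 AND NOT (A5 NOR A4)
De Morgan's: NOT(OR of terms) = AND of negations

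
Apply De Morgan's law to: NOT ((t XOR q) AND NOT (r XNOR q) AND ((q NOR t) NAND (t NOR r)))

NOT (t XOR q) OR (r XNOR q) OR NOT ((q NOR t) NAND (t NOR r))
De Morgan's: NOT(AND of terms) = OR of negations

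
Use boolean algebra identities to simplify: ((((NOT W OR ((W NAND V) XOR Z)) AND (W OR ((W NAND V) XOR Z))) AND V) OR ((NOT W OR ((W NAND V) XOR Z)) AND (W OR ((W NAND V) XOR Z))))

By absorption (E OR (E AND v) = E) then distribution ((E OR v) AND (E OR NOT v) = E):
= ((W NAND V) XOR Z)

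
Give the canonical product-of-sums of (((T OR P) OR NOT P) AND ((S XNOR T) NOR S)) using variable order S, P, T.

ΠM(0, 2, 4, 5, 6, 7) = (S OR P OR T) AND (S OR NOT P OR T) AND (NOT S OR P OR T) AND (NOT S OR P OR NOT T) AND (NOT S OR NOT P OR T) AND (NOT S OR NOT P OR NOT T)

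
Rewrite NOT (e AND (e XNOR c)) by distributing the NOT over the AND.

NOT e OR NOT (e XNOR c)
De Morgan's: NOT(AND of terms) = OR of negations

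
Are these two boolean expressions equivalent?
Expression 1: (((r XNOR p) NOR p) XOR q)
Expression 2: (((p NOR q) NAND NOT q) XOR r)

No. Counterexample: with p=1, r=0, q=0, Expression 1 = 0 but Expression 2 = 1.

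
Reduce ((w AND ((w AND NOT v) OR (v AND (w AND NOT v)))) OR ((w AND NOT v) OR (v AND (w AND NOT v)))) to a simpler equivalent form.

By absorption (E OR (E AND v) = E) then absorption (E OR (E AND v) = E):
= (w AND NOT v)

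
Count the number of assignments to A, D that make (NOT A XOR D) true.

Satisfying assignments: (0,0), (1,1)
Count: 2 out of 4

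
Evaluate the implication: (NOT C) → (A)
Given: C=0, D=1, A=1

Antecedent (NOT C) = 1; consequent (A) = 1.
1 → 1 = 1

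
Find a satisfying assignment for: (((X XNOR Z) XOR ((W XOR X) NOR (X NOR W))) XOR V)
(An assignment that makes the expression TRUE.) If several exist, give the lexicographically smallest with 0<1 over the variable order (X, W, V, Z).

X=0, W=0, V=0, Z=0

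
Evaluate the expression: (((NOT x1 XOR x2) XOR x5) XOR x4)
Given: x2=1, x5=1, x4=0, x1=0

Substituting: (((NOT 0 XOR 1) XOR 1) XOR 0)
= 1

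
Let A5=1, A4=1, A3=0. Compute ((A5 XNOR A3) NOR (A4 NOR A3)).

Substituting: ((1 XNOR 0) NOR (1 NOR 0))
= 1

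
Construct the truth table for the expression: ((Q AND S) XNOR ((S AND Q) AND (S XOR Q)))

Q | S | Output
--------------
0 | 0 | 1
0 | 1 | 1
1 | 0 | 1
1 | 1 | 0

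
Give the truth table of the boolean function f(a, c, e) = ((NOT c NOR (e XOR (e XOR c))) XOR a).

a | c | e | Output
------------------
0 | 0 | 0 | 0
0 | 0 | 1 | 0
0 | 1 | 0 | 0
0 | 1 | 1 | 0
1 | 0 | 0 | 1
1 | 0 | 1 | 1
1 | 1 | 0 | 1
1 | 1 | 1 | 1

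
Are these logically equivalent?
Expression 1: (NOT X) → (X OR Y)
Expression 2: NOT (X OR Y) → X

Yes, Contrapositive is always equivalent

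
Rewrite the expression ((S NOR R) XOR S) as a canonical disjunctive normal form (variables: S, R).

(NOT S AND NOT R) OR (S AND NOT R) OR (S AND R)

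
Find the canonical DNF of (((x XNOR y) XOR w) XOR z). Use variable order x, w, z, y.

(NOT x AND NOT w AND NOT z AND NOT y) OR (NOT x AND NOT w AND z AND y) OR (NOT x AND w AND NOT z AND y) OR (NOT x AND w AND z AND NOT y) OR (x AND NOT w AND NOT z AND y) OR (x AND NOT w AND z AND NOT y) OR (x AND w AND NOT z AND NOT y) OR (x AND w AND z AND y)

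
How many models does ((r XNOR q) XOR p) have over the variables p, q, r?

Satisfying assignments: (0,0,0), (0,1,1), (1,0,1), (1,1,0)
Count: 4 out of 8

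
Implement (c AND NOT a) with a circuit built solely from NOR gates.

((c NOR c) NOR ((a NOR a) NOR (a NOR a)))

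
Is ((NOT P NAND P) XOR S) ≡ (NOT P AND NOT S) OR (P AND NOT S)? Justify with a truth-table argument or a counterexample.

Yes, they are equivalent — the two output columns agree on all 4 assignments:
P | S | Expression 1 | Expression 2
-----------------------------------
0 | 0 | 1 | 1
0 | 1 | 0 | 0
1 | 0 | 1 | 1
1 | 1 | 0 | 0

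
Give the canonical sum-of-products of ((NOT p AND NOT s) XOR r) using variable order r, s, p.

Σm(0, 5, 6, 7) = (NOT r AND NOT s AND NOT p) OR (r AND NOT s AND p) OR (r AND s AND NOT p) OR (r AND s AND p)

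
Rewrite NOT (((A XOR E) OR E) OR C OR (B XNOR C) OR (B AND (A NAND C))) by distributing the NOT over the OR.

NOT ((A XOR E) OR E) AND NOT C AND NOT (B XNOR C) AND NOT (B AND (A NAND C))
De Morgan's: NOT(OR of terms) = AND of negations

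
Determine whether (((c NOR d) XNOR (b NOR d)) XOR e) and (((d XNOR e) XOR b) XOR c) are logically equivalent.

No. Counterexample: with b=0, e=0, c=0, d=1, Expression 1 = 1 but Expression 2 = 0.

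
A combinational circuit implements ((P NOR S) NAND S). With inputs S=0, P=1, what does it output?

Substituting: ((1 NOR 0) NAND 0)
= 1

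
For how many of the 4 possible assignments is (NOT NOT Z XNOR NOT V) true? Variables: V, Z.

Satisfying assignments: (0,1), (1,0)
Count: 2 out of 4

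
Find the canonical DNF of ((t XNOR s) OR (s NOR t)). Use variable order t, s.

(NOT t AND NOT s) OR (t AND s)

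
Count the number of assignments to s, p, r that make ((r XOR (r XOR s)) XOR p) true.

Satisfying assignments: (0,1,0), (0,1,1), (1,0,0), (1,0,1)
Count: 4 out of 8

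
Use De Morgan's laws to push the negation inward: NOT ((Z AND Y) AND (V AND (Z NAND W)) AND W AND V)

NOT (Z AND Y) OR NOT (V AND (Z NAND W)) OR NOT W OR NOT V
De Morgan's: NOT(AND of terms) = OR of negations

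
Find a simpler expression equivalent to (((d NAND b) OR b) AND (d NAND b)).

By absorption (E AND (E OR v) = E):
= (d NAND b)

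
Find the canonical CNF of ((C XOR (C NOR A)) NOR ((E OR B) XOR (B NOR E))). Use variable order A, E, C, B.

(A OR E OR C OR B) AND (A OR E OR C OR NOT B) AND (A OR E OR NOT C OR B) AND (A OR E OR NOT C OR NOT B) AND (A OR NOT E OR C OR B) AND (A OR NOT E OR C OR NOT B) AND (A OR NOT E OR NOT C OR B) AND (A OR NOT E OR NOT C OR NOT B) AND (NOT A OR E OR C OR B) AND (NOT A OR E OR C OR NOT B) AND (NOT A OR E OR NOT C OR B) AND (NOT A OR E OR NOT C OR NOT B) AND (NOT A OR NOT E OR C OR B) AND (NOT A OR NOT E OR C OR NOT B) AND (NOT A OR NOT E OR NOT C OR B) AND (NOT A OR NOT E OR NOT C OR NOT B)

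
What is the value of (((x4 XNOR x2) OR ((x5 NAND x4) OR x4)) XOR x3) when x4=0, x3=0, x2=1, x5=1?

Substituting: (((0 XNOR 1) OR ((1 NAND 0) OR 0)) XOR 0)
= 1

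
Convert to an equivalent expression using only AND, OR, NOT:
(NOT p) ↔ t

((NOT p) AND t) OR (p AND NOT t)
(Biconditional = both true or both false)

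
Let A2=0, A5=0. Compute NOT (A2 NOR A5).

Substituting: NOT (0 NOR 0)
= 0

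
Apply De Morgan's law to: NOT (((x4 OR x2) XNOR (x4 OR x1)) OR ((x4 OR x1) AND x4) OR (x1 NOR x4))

NOT ((x4 OR x2) XNOR (x4 OR x1)) AND NOT ((x4 OR x1) AND x4) AND NOT (x1 NOR x4)
De Morgan's: NOT(OR of terms) = AND of negations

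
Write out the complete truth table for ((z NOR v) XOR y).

z | v | y | Output
------------------
0 | 0 | 0 | 1
0 | 0 | 1 | 0
0 | 1 | 0 | 0
0 | 1 | 1 | 1
1 | 0 | 0 | 0
1 | 0 | 1 | 1
1 | 1 | 0 | 0
1 | 1 | 1 | 1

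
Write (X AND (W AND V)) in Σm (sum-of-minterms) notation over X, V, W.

Σm(7) = (X AND V AND W)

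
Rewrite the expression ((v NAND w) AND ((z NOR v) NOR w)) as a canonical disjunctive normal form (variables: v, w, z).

(NOT v AND NOT w AND z) OR (v AND NOT w AND NOT z) OR (v AND NOT w AND z)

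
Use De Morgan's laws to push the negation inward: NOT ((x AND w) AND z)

NOT (x AND w) OR NOT z
De Morgan's: NOT(AND of terms) = OR of negations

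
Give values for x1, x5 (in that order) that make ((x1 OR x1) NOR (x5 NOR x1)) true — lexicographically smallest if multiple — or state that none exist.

x1=0, x5=1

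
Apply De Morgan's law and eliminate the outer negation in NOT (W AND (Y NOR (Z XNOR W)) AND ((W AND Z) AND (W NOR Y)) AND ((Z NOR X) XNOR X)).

NOT W OR NOT (Y NOR (Z XNOR W)) OR NOT ((W AND Z) AND (W NOR Y)) OR NOT ((Z NOR X) XNOR X)
De Morgan's: NOT(AND of terms) = OR of negations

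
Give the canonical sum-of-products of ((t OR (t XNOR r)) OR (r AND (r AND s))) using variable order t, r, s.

Σm(0, 1, 3, 4, 5, 6, 7) = (NOT t AND NOT r AND NOT s) OR (NOT t AND NOT r AND s) OR (NOT t AND r AND s) OR (t AND NOT r AND NOT s) OR (t AND NOT r AND s) OR (t AND r AND NOT s) OR (t AND r AND s)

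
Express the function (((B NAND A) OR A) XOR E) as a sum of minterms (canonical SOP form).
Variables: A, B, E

Σm(0, 2, 4, 6) = (NOT A AND NOT B AND NOT E) OR (NOT A AND B AND NOT E) OR (A AND NOT B AND NOT E) OR (A AND B AND NOT E)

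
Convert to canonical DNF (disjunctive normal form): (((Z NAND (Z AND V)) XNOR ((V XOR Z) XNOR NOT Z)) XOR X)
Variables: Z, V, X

(NOT Z AND NOT V AND X) OR (NOT Z AND V AND NOT X) OR (Z AND NOT V AND X) OR (Z AND V AND X)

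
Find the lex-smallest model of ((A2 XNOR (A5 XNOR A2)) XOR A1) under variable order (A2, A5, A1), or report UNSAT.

A2=0, A5=0, A1=1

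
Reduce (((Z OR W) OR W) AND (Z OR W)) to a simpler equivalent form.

By absorption (E AND (E OR v) = E):
= (Z OR W)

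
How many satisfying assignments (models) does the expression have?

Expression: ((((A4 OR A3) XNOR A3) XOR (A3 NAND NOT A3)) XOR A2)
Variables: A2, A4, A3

Satisfying assignments: (0,1,0), (1,0,0), (1,0,1), (1,1,1)
Count: 4 out of 8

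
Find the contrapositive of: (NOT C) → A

Contrapositive: NOT A → C
Note: A statement and its contrapositive are logically equivalent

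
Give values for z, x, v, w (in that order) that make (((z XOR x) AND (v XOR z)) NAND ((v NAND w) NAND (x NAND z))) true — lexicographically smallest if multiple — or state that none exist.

z=0, x=0, v=0, w=0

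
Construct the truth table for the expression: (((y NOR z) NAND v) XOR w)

w | y | z | v | Output
----------------------
0 | 0 | 0 | 0 | 1
0 | 0 | 0 | 1 | 0
0 | 0 | 1 | 0 | 1
0 | 0 | 1 | 1 | 1
0 | 1 | 0 | 0 | 1
0 | 1 | 0 | 1 | 1
0 | 1 | 1 | 0 | 1
0 | 1 | 1 | 1 | 1
1 | 0 | 0 | 0 | 0
1 | 0 | 0 | 1 | 1
1 | 0 | 1 | 0 | 0
1 | 0 | 1 | 1 | 0
1 | 1 | 0 | 0 | 0
1 | 1 | 0 | 1 | 0
1 | 1 | 1 | 0 | 0
1 | 1 | 1 | 1 | 0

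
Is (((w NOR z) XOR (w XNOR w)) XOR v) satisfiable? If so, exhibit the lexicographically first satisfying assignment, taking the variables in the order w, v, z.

w=0, v=0, z=1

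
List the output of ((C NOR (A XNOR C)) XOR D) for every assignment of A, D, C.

A | D | C | Output
------------------
0 | 0 | 0 | 0
0 | 0 | 1 | 0
0 | 1 | 0 | 1
0 | 1 | 1 | 1
1 | 0 | 0 | 1
1 | 0 | 1 | 0
1 | 1 | 0 | 0
1 | 1 | 1 | 1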